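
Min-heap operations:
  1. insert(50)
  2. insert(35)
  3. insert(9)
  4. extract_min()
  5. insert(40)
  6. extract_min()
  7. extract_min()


insert(50) -> [50]
insert(35) -> [35, 50]
insert(9) -> [9, 50, 35]
extract_min()->9, [35, 50]
insert(40) -> [35, 50, 40]
extract_min()->35, [40, 50]
extract_min()->40, [50]

Final heap: [50]


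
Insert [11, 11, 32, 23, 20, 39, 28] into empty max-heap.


Insert 11: [11]
Insert 11: [11, 11]
Insert 32: [32, 11, 11]
Insert 23: [32, 23, 11, 11]
Insert 20: [32, 23, 11, 11, 20]
Insert 39: [39, 23, 32, 11, 20, 11]
Insert 28: [39, 23, 32, 11, 20, 11, 28]

Final heap: [39, 23, 32, 11, 20, 11, 28]


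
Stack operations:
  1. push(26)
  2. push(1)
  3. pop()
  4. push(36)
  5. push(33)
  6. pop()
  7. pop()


push(26) -> [26]
push(1) -> [26, 1]
pop()->1, [26]
push(36) -> [26, 36]
push(33) -> [26, 36, 33]
pop()->33, [26, 36]
pop()->36, [26]

Final stack: [26]


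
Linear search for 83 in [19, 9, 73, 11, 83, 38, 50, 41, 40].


i=0: 19!=83
i=1: 9!=83
i=2: 73!=83
i=3: 11!=83
i=4: 83==83 found!

Found at 4, 5 comps


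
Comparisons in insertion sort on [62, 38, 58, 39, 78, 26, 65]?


Algorithm: insertion sort
Input: [62, 38, 58, 39, 78, 26, 65]
Sorted: [26, 38, 39, 58, 62, 65, 78]

14


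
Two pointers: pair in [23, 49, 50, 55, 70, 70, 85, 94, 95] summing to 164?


lo=0(23)+hi=8(95)=118
lo=1(49)+hi=8(95)=144
lo=2(50)+hi=8(95)=145
lo=3(55)+hi=8(95)=150
lo=4(70)+hi=8(95)=165
lo=4(70)+hi=7(94)=164

Yes: 70+94=164


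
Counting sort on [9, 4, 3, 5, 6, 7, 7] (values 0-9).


Input: [9, 4, 3, 5, 6, 7, 7]
Counts: [0, 0, 0, 1, 1, 1, 1, 2, 0, 1]

Sorted: [3, 4, 5, 6, 7, 7, 9]


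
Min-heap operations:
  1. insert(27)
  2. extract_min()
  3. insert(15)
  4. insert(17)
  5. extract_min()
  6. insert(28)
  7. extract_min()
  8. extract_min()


insert(27) -> [27]
extract_min()->27, []
insert(15) -> [15]
insert(17) -> [15, 17]
extract_min()->15, [17]
insert(28) -> [17, 28]
extract_min()->17, [28]
extract_min()->28, []

Final heap: []


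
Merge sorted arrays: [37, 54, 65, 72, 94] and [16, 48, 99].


Take 16 from B
Take 37 from A
Take 48 from B
Take 54 from A
Take 65 from A
Take 72 from A
Take 94 from A

Merged: [16, 37, 48, 54, 65, 72, 94, 99]


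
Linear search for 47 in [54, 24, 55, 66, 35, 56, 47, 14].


i=0: 54!=47
i=1: 24!=47
i=2: 55!=47
i=3: 66!=47
i=4: 35!=47
i=5: 56!=47
i=6: 47==47 found!

Found at 6, 7 comps


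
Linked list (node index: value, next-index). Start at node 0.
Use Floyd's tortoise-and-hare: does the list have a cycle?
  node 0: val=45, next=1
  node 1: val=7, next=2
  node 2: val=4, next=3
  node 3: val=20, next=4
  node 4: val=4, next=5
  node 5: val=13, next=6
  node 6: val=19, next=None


Floyd's tortoise (slow, +1) and hare (fast, +2):
  init: slow=0, fast=0
  step 1: slow=1, fast=2
  step 2: slow=2, fast=4
  step 3: slow=3, fast=6
  step 4: fast -> None, no cycle

Cycle: no


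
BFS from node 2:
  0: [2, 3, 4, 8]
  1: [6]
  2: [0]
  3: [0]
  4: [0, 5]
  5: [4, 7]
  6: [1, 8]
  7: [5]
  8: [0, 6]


Visit 2, enqueue [0]
Visit 0, enqueue [3, 4, 8]
Visit 3, enqueue []
Visit 4, enqueue [5]
Visit 8, enqueue [6]
Visit 5, enqueue [7]
Visit 6, enqueue [1]
Visit 7, enqueue []
Visit 1, enqueue []

BFS order: [2, 0, 3, 4, 8, 5, 6, 7, 1]


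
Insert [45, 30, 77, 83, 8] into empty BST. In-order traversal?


Insert 45: root
Insert 30: L from 45
Insert 77: R from 45
Insert 83: R from 45 -> R from 77
Insert 8: L from 45 -> L from 30

In-order: [8, 30, 45, 77, 83]


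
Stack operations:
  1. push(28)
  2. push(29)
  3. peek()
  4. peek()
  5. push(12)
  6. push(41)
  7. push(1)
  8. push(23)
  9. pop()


push(28) -> [28]
push(29) -> [28, 29]
peek()->29
peek()->29
push(12) -> [28, 29, 12]
push(41) -> [28, 29, 12, 41]
push(1) -> [28, 29, 12, 41, 1]
push(23) -> [28, 29, 12, 41, 1, 23]
pop()->23, [28, 29, 12, 41, 1]

Final stack: [28, 29, 12, 41, 1]


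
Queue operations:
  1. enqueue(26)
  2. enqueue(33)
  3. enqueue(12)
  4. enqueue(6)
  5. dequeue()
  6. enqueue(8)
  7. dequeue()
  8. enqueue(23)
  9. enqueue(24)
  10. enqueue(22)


enqueue(26) -> [26]
enqueue(33) -> [26, 33]
enqueue(12) -> [26, 33, 12]
enqueue(6) -> [26, 33, 12, 6]
dequeue()->26, [33, 12, 6]
enqueue(8) -> [33, 12, 6, 8]
dequeue()->33, [12, 6, 8]
enqueue(23) -> [12, 6, 8, 23]
enqueue(24) -> [12, 6, 8, 23, 24]
enqueue(22) -> [12, 6, 8, 23, 24, 22]

Final queue: [12, 6, 8, 23, 24, 22]


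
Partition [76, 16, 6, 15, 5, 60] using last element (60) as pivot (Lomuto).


Pivot: 60
  16 <= 60: swap -> [16, 76, 6, 15, 5, 60]
  6 <= 60: swap -> [16, 6, 76, 15, 5, 60]
  15 <= 60: swap -> [16, 6, 15, 76, 5, 60]
  5 <= 60: swap -> [16, 6, 15, 5, 76, 60]
Place pivot at 4: [16, 6, 15, 5, 60, 76]

Partitioned: [16, 6, 15, 5, 60, 76]


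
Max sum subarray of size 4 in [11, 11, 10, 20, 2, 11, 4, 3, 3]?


[0:4]: 52
[1:5]: 43
[2:6]: 43
[3:7]: 37
[4:8]: 20
[5:9]: 21

Max: 52 at [0:4]


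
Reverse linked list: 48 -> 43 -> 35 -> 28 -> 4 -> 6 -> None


Step 1: curr=48, set curr.next=prev(None) | reversed so far: 48
Step 2: curr=43, set curr.next=prev(48) | reversed so far: 43 -> 48
Step 3: curr=35, set curr.next=prev(43) | reversed so far: 35 -> 43 -> 48
Step 4: curr=28, set curr.next=prev(35) | reversed so far: 28 -> 35 -> 43 -> 48
Step 5: curr=4, set curr.next=prev(28) | reversed so far: 4 -> 28 -> 35 -> 43 -> 48
Step 6: curr=6, set curr.next=prev(4) | reversed so far: 6 -> 4 -> 28 -> 35 -> 43 -> 48

6 -> 4 -> 28 -> 35 -> 43 -> 48 -> None


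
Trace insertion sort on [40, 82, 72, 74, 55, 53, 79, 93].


Initial: [40, 82, 72, 74, 55, 53, 79, 93]
Insert 82: [40, 82, 72, 74, 55, 53, 79, 93]
Insert 72: [40, 72, 82, 74, 55, 53, 79, 93]
Insert 74: [40, 72, 74, 82, 55, 53, 79, 93]
Insert 55: [40, 55, 72, 74, 82, 53, 79, 93]
Insert 53: [40, 53, 55, 72, 74, 82, 79, 93]
Insert 79: [40, 53, 55, 72, 74, 79, 82, 93]
Insert 93: [40, 53, 55, 72, 74, 79, 82, 93]

Sorted: [40, 53, 55, 72, 74, 79, 82, 93]


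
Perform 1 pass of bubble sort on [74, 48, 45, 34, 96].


Initial: [74, 48, 45, 34, 96]
Pass 1: [48, 45, 34, 74, 96] (3 swaps)

After 1 pass: [48, 45, 34, 74, 96]


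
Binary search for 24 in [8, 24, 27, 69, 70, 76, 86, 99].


Step 1: lo=0, hi=7, mid=3, val=69
Step 2: lo=0, hi=2, mid=1, val=24

Found at index 1


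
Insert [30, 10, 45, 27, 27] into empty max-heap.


Insert 30: [30]
Insert 10: [30, 10]
Insert 45: [45, 10, 30]
Insert 27: [45, 27, 30, 10]
Insert 27: [45, 27, 30, 10, 27]

Final heap: [45, 27, 30, 10, 27]


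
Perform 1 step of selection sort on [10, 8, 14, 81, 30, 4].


Initial: [10, 8, 14, 81, 30, 4]
Step 1: min=4 at 5
  Swap: [4, 8, 14, 81, 30, 10]

After 1 step: [4, 8, 14, 81, 30, 10]


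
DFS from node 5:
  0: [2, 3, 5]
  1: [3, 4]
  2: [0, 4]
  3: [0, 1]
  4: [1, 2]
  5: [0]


Visit 5, push [0]
Visit 0, push [3, 2]
Visit 2, push [4]
Visit 4, push [1]
Visit 1, push [3]
Visit 3, push []

DFS order: [5, 0, 2, 4, 1, 3]


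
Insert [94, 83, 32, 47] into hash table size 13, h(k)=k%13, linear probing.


Insert 94: h=3 -> slot 3
Insert 83: h=5 -> slot 5
Insert 32: h=6 -> slot 6
Insert 47: h=8 -> slot 8

Table: [None, None, None, 94, None, 83, 32, None, 47, None, None, None, None]


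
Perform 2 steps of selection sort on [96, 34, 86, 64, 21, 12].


Initial: [96, 34, 86, 64, 21, 12]
Step 1: min=12 at 5
  Swap: [12, 34, 86, 64, 21, 96]
Step 2: min=21 at 4
  Swap: [12, 21, 86, 64, 34, 96]

After 2 steps: [12, 21, 86, 64, 34, 96]


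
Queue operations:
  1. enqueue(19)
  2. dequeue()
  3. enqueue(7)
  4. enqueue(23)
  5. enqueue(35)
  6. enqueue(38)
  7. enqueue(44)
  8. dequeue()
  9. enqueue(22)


enqueue(19) -> [19]
dequeue()->19, []
enqueue(7) -> [7]
enqueue(23) -> [7, 23]
enqueue(35) -> [7, 23, 35]
enqueue(38) -> [7, 23, 35, 38]
enqueue(44) -> [7, 23, 35, 38, 44]
dequeue()->7, [23, 35, 38, 44]
enqueue(22) -> [23, 35, 38, 44, 22]

Final queue: [23, 35, 38, 44, 22]


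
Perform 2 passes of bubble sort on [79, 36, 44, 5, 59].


Initial: [79, 36, 44, 5, 59]
Pass 1: [36, 44, 5, 59, 79] (4 swaps)
Pass 2: [36, 5, 44, 59, 79] (1 swaps)

After 2 passes: [36, 5, 44, 59, 79]


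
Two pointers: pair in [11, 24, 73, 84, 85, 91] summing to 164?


lo=0(11)+hi=5(91)=102
lo=1(24)+hi=5(91)=115
lo=2(73)+hi=5(91)=164

Yes: 73+91=164


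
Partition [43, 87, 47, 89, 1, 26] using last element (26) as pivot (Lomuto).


Pivot: 26
  1 <= 26: swap -> [1, 87, 47, 89, 43, 26]
Place pivot at 1: [1, 26, 47, 89, 43, 87]

Partitioned: [1, 26, 47, 89, 43, 87]


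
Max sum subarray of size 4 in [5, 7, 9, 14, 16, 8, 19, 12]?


[0:4]: 35
[1:5]: 46
[2:6]: 47
[3:7]: 57
[4:8]: 55

Max: 57 at [3:7]


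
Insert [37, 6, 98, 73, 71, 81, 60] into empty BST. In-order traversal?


Insert 37: root
Insert 6: L from 37
Insert 98: R from 37
Insert 73: R from 37 -> L from 98
Insert 71: R from 37 -> L from 98 -> L from 73
Insert 81: R from 37 -> L from 98 -> R from 73
Insert 60: R from 37 -> L from 98 -> L from 73 -> L from 71

In-order: [6, 37, 60, 71, 73, 81, 98]


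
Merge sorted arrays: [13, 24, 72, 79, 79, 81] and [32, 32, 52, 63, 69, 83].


Take 13 from A
Take 24 from A
Take 32 from B
Take 32 from B
Take 52 from B
Take 63 from B
Take 69 from B
Take 72 from A
Take 79 from A
Take 79 from A
Take 81 from A

Merged: [13, 24, 32, 32, 52, 63, 69, 72, 79, 79, 81, 83]


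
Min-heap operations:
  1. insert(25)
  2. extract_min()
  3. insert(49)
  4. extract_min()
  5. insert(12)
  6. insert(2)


insert(25) -> [25]
extract_min()->25, []
insert(49) -> [49]
extract_min()->49, []
insert(12) -> [12]
insert(2) -> [2, 12]

Final heap: [2, 12]


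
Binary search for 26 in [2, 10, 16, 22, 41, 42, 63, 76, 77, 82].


Step 1: lo=0, hi=9, mid=4, val=41
Step 2: lo=0, hi=3, mid=1, val=10
Step 3: lo=2, hi=3, mid=2, val=16
Step 4: lo=3, hi=3, mid=3, val=22

Not found


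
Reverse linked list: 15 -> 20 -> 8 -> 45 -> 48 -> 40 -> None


Step 1: curr=15, set curr.next=prev(None) | reversed so far: 15
Step 2: curr=20, set curr.next=prev(15) | reversed so far: 20 -> 15
Step 3: curr=8, set curr.next=prev(20) | reversed so far: 8 -> 20 -> 15
Step 4: curr=45, set curr.next=prev(8) | reversed so far: 45 -> 8 -> 20 -> 15
Step 5: curr=48, set curr.next=prev(45) | reversed so far: 48 -> 45 -> 8 -> 20 -> 15
Step 6: curr=40, set curr.next=prev(48) | reversed so far: 40 -> 48 -> 45 -> 8 -> 20 -> 15

40 -> 48 -> 45 -> 8 -> 20 -> 15 -> None


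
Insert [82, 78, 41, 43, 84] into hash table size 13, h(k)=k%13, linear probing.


Insert 82: h=4 -> slot 4
Insert 78: h=0 -> slot 0
Insert 41: h=2 -> slot 2
Insert 43: h=4, 1 probes -> slot 5
Insert 84: h=6 -> slot 6

Table: [78, None, 41, None, 82, 43, 84, None, None, None, None, None, None]


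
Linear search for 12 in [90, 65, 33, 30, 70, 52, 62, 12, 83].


i=0: 90!=12
i=1: 65!=12
i=2: 33!=12
i=3: 30!=12
i=4: 70!=12
i=5: 52!=12
i=6: 62!=12
i=7: 12==12 found!

Found at 7, 8 comps


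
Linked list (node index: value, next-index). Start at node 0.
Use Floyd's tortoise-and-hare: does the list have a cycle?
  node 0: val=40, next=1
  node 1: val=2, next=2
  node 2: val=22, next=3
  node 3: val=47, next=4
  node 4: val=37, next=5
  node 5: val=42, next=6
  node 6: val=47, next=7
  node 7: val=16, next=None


Floyd's tortoise (slow, +1) and hare (fast, +2):
  init: slow=0, fast=0
  step 1: slow=1, fast=2
  step 2: slow=2, fast=4
  step 3: slow=3, fast=6
  step 4: fast 6->7->None, no cycle

Cycle: no


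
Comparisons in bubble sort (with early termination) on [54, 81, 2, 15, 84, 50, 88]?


Algorithm: bubble sort (with early termination)
Input: [54, 81, 2, 15, 84, 50, 88]
Sorted: [2, 15, 50, 54, 81, 84, 88]

18


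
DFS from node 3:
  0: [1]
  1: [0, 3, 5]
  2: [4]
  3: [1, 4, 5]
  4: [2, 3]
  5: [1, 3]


Visit 3, push [5, 4, 1]
Visit 1, push [5, 0]
Visit 0, push []
Visit 5, push []
Visit 4, push [2]
Visit 2, push []

DFS order: [3, 1, 0, 5, 4, 2]


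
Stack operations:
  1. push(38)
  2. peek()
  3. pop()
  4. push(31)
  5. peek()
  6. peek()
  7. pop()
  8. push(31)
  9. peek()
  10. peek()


push(38) -> [38]
peek()->38
pop()->38, []
push(31) -> [31]
peek()->31
peek()->31
pop()->31, []
push(31) -> [31]
peek()->31
peek()->31

Final stack: [31]


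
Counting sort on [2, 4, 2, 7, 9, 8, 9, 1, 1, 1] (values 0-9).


Input: [2, 4, 2, 7, 9, 8, 9, 1, 1, 1]
Counts: [0, 3, 2, 0, 1, 0, 0, 1, 1, 2]

Sorted: [1, 1, 1, 2, 2, 4, 7, 8, 9, 9]


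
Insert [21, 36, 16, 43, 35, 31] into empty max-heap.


Insert 21: [21]
Insert 36: [36, 21]
Insert 16: [36, 21, 16]
Insert 43: [43, 36, 16, 21]
Insert 35: [43, 36, 16, 21, 35]
Insert 31: [43, 36, 31, 21, 35, 16]

Final heap: [43, 36, 31, 21, 35, 16]


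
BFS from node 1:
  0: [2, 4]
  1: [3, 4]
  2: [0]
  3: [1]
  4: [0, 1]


Visit 1, enqueue [3, 4]
Visit 3, enqueue []
Visit 4, enqueue [0]
Visit 0, enqueue [2]
Visit 2, enqueue []

BFS order: [1, 3, 4, 0, 2]


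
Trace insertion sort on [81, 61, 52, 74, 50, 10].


Initial: [81, 61, 52, 74, 50, 10]
Insert 61: [61, 81, 52, 74, 50, 10]
Insert 52: [52, 61, 81, 74, 50, 10]
Insert 74: [52, 61, 74, 81, 50, 10]
Insert 50: [50, 52, 61, 74, 81, 10]
Insert 10: [10, 50, 52, 61, 74, 81]

Sorted: [10, 50, 52, 61, 74, 81]


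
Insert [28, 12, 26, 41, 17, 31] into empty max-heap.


Insert 28: [28]
Insert 12: [28, 12]
Insert 26: [28, 12, 26]
Insert 41: [41, 28, 26, 12]
Insert 17: [41, 28, 26, 12, 17]
Insert 31: [41, 28, 31, 12, 17, 26]

Final heap: [41, 28, 31, 12, 17, 26]


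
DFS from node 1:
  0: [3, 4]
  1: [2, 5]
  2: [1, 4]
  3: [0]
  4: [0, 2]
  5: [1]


Visit 1, push [5, 2]
Visit 2, push [4]
Visit 4, push [0]
Visit 0, push [3]
Visit 3, push []
Visit 5, push []

DFS order: [1, 2, 4, 0, 3, 5]


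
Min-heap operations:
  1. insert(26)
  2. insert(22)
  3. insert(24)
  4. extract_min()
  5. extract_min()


insert(26) -> [26]
insert(22) -> [22, 26]
insert(24) -> [22, 26, 24]
extract_min()->22, [24, 26]
extract_min()->24, [26]

Final heap: [26]


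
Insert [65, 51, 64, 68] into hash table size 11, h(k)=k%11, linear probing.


Insert 65: h=10 -> slot 10
Insert 51: h=7 -> slot 7
Insert 64: h=9 -> slot 9
Insert 68: h=2 -> slot 2

Table: [None, None, 68, None, None, None, None, 51, None, 64, 65]


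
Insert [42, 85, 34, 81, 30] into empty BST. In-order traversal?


Insert 42: root
Insert 85: R from 42
Insert 34: L from 42
Insert 81: R from 42 -> L from 85
Insert 30: L from 42 -> L from 34

In-order: [30, 34, 42, 81, 85]


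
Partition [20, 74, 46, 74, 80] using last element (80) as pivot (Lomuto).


Pivot: 80
  20 <= 80: advance i (no swap)
  74 <= 80: advance i (no swap)
  46 <= 80: advance i (no swap)
  74 <= 80: advance i (no swap)
Place pivot at 4: [20, 74, 46, 74, 80]

Partitioned: [20, 74, 46, 74, 80]


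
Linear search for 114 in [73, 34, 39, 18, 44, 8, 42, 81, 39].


i=0: 73!=114
i=1: 34!=114
i=2: 39!=114
i=3: 18!=114
i=4: 44!=114
i=5: 8!=114
i=6: 42!=114
i=7: 81!=114
i=8: 39!=114

Not found, 9 comps


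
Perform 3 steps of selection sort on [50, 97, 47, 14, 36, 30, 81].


Initial: [50, 97, 47, 14, 36, 30, 81]
Step 1: min=14 at 3
  Swap: [14, 97, 47, 50, 36, 30, 81]
Step 2: min=30 at 5
  Swap: [14, 30, 47, 50, 36, 97, 81]
Step 3: min=36 at 4
  Swap: [14, 30, 36, 50, 47, 97, 81]

After 3 steps: [14, 30, 36, 50, 47, 97, 81]


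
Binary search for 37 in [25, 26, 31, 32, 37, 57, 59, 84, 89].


Step 1: lo=0, hi=8, mid=4, val=37

Found at index 4


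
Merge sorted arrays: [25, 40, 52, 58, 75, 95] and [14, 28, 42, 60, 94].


Take 14 from B
Take 25 from A
Take 28 from B
Take 40 from A
Take 42 from B
Take 52 from A
Take 58 from A
Take 60 from B
Take 75 from A
Take 94 from B

Merged: [14, 25, 28, 40, 42, 52, 58, 60, 75, 94, 95]


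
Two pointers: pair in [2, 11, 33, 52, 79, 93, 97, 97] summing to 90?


lo=0(2)+hi=7(97)=99
lo=0(2)+hi=6(97)=99
lo=0(2)+hi=5(93)=95
lo=0(2)+hi=4(79)=81
lo=1(11)+hi=4(79)=90

Yes: 11+79=90


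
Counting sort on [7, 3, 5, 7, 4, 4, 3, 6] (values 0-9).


Input: [7, 3, 5, 7, 4, 4, 3, 6]
Counts: [0, 0, 0, 2, 2, 1, 1, 2, 0, 0]

Sorted: [3, 3, 4, 4, 5, 6, 7, 7]


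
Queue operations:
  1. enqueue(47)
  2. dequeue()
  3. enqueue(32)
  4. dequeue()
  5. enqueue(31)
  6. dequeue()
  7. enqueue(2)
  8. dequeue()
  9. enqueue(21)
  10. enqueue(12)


enqueue(47) -> [47]
dequeue()->47, []
enqueue(32) -> [32]
dequeue()->32, []
enqueue(31) -> [31]
dequeue()->31, []
enqueue(2) -> [2]
dequeue()->2, []
enqueue(21) -> [21]
enqueue(12) -> [21, 12]

Final queue: [21, 12]


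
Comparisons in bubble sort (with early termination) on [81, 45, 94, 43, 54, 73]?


Algorithm: bubble sort (with early termination)
Input: [81, 45, 94, 43, 54, 73]
Sorted: [43, 45, 54, 73, 81, 94]

14


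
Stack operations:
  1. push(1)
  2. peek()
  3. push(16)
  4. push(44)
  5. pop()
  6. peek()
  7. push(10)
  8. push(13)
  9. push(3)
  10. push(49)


push(1) -> [1]
peek()->1
push(16) -> [1, 16]
push(44) -> [1, 16, 44]
pop()->44, [1, 16]
peek()->16
push(10) -> [1, 16, 10]
push(13) -> [1, 16, 10, 13]
push(3) -> [1, 16, 10, 13, 3]
push(49) -> [1, 16, 10, 13, 3, 49]

Final stack: [1, 16, 10, 13, 3, 49]


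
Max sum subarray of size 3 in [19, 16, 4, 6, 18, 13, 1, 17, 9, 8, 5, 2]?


[0:3]: 39
[1:4]: 26
[2:5]: 28
[3:6]: 37
[4:7]: 32
[5:8]: 31
[6:9]: 27
[7:10]: 34
[8:11]: 22
[9:12]: 15

Max: 39 at [0:3]


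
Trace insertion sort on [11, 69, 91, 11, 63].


Initial: [11, 69, 91, 11, 63]
Insert 69: [11, 69, 91, 11, 63]
Insert 91: [11, 69, 91, 11, 63]
Insert 11: [11, 11, 69, 91, 63]
Insert 63: [11, 11, 63, 69, 91]

Sorted: [11, 11, 63, 69, 91]


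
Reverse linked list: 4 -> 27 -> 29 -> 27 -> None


Step 1: curr=4, set curr.next=prev(None) | reversed so far: 4
Step 2: curr=27, set curr.next=prev(4) | reversed so far: 27 -> 4
Step 3: curr=29, set curr.next=prev(27) | reversed so far: 29 -> 27 -> 4
Step 4: curr=27, set curr.next=prev(29) | reversed so far: 27 -> 29 -> 27 -> 4

27 -> 29 -> 27 -> 4 -> None


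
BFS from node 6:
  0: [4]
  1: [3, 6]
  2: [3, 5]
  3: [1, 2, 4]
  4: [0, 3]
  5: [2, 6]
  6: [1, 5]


Visit 6, enqueue [1, 5]
Visit 1, enqueue [3]
Visit 5, enqueue [2]
Visit 3, enqueue [4]
Visit 2, enqueue []
Visit 4, enqueue [0]
Visit 0, enqueue []

BFS order: [6, 1, 5, 3, 2, 4, 0]


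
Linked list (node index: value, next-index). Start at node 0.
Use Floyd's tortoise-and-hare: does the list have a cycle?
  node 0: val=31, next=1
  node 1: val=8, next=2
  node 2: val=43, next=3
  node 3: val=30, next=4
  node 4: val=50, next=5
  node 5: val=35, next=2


Floyd's tortoise (slow, +1) and hare (fast, +2):
  init: slow=0, fast=0
  step 1: slow=1, fast=2
  step 2: slow=2, fast=4
  step 3: slow=3, fast=2
  step 4: slow=4, fast=4
  slow == fast at node 4: cycle detected

Cycle: yes


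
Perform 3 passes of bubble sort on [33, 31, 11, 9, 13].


Initial: [33, 31, 11, 9, 13]
Pass 1: [31, 11, 9, 13, 33] (4 swaps)
Pass 2: [11, 9, 13, 31, 33] (3 swaps)
Pass 3: [9, 11, 13, 31, 33] (1 swaps)

After 3 passes: [9, 11, 13, 31, 33]


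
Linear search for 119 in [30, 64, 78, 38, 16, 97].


i=0: 30!=119
i=1: 64!=119
i=2: 78!=119
i=3: 38!=119
i=4: 16!=119
i=5: 97!=119

Not found, 6 comps


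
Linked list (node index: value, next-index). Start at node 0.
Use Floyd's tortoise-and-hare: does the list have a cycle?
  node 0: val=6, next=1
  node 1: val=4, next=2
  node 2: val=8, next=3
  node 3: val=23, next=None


Floyd's tortoise (slow, +1) and hare (fast, +2):
  init: slow=0, fast=0
  step 1: slow=1, fast=2
  step 2: fast 2->3->None, no cycle

Cycle: no


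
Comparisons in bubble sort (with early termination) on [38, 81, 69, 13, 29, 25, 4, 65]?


Algorithm: bubble sort (with early termination)
Input: [38, 81, 69, 13, 29, 25, 4, 65]
Sorted: [4, 13, 25, 29, 38, 65, 69, 81]

28


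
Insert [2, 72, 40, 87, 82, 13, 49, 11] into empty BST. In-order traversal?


Insert 2: root
Insert 72: R from 2
Insert 40: R from 2 -> L from 72
Insert 87: R from 2 -> R from 72
Insert 82: R from 2 -> R from 72 -> L from 87
Insert 13: R from 2 -> L from 72 -> L from 40
Insert 49: R from 2 -> L from 72 -> R from 40
Insert 11: R from 2 -> L from 72 -> L from 40 -> L from 13

In-order: [2, 11, 13, 40, 49, 72, 82, 87]


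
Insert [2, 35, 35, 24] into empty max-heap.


Insert 2: [2]
Insert 35: [35, 2]
Insert 35: [35, 2, 35]
Insert 24: [35, 24, 35, 2]

Final heap: [35, 24, 35, 2]


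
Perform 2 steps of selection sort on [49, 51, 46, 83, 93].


Initial: [49, 51, 46, 83, 93]
Step 1: min=46 at 2
  Swap: [46, 51, 49, 83, 93]
Step 2: min=49 at 2
  Swap: [46, 49, 51, 83, 93]

After 2 steps: [46, 49, 51, 83, 93]


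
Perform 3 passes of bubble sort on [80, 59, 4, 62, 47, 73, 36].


Initial: [80, 59, 4, 62, 47, 73, 36]
Pass 1: [59, 4, 62, 47, 73, 36, 80] (6 swaps)
Pass 2: [4, 59, 47, 62, 36, 73, 80] (3 swaps)
Pass 3: [4, 47, 59, 36, 62, 73, 80] (2 swaps)

After 3 passes: [4, 47, 59, 36, 62, 73, 80]


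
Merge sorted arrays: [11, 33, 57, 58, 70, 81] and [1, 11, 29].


Take 1 from B
Take 11 from A
Take 11 from B
Take 29 from B

Merged: [1, 11, 11, 29, 33, 57, 58, 70, 81]


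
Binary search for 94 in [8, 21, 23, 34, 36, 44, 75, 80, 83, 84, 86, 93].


Step 1: lo=0, hi=11, mid=5, val=44
Step 2: lo=6, hi=11, mid=8, val=83
Step 3: lo=9, hi=11, mid=10, val=86
Step 4: lo=11, hi=11, mid=11, val=93

Not found


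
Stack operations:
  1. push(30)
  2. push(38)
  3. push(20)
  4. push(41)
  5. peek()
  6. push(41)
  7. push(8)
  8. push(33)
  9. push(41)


push(30) -> [30]
push(38) -> [30, 38]
push(20) -> [30, 38, 20]
push(41) -> [30, 38, 20, 41]
peek()->41
push(41) -> [30, 38, 20, 41, 41]
push(8) -> [30, 38, 20, 41, 41, 8]
push(33) -> [30, 38, 20, 41, 41, 8, 33]
push(41) -> [30, 38, 20, 41, 41, 8, 33, 41]

Final stack: [30, 38, 20, 41, 41, 8, 33, 41]


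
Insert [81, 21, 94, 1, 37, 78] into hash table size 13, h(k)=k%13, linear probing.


Insert 81: h=3 -> slot 3
Insert 21: h=8 -> slot 8
Insert 94: h=3, 1 probes -> slot 4
Insert 1: h=1 -> slot 1
Insert 37: h=11 -> slot 11
Insert 78: h=0 -> slot 0

Table: [78, 1, None, 81, 94, None, None, None, 21, None, None, 37, None]


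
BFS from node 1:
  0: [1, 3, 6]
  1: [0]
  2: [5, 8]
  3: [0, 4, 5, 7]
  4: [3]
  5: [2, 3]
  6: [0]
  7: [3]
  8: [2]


Visit 1, enqueue [0]
Visit 0, enqueue [3, 6]
Visit 3, enqueue [4, 5, 7]
Visit 6, enqueue []
Visit 4, enqueue []
Visit 5, enqueue [2]
Visit 7, enqueue []
Visit 2, enqueue [8]
Visit 8, enqueue []

BFS order: [1, 0, 3, 6, 4, 5, 7, 2, 8]


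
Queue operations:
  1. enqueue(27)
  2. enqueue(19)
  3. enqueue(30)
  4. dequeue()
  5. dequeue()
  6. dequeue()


enqueue(27) -> [27]
enqueue(19) -> [27, 19]
enqueue(30) -> [27, 19, 30]
dequeue()->27, [19, 30]
dequeue()->19, [30]
dequeue()->30, []

Final queue: []


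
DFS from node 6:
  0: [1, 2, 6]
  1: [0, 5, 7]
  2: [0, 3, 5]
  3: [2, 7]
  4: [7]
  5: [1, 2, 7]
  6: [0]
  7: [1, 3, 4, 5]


Visit 6, push [0]
Visit 0, push [2, 1]
Visit 1, push [7, 5]
Visit 5, push [7, 2]
Visit 2, push [3]
Visit 3, push [7]
Visit 7, push [4]
Visit 4, push []

DFS order: [6, 0, 1, 5, 2, 3, 7, 4]


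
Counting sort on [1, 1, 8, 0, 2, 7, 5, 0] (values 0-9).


Input: [1, 1, 8, 0, 2, 7, 5, 0]
Counts: [2, 2, 1, 0, 0, 1, 0, 1, 1, 0]

Sorted: [0, 0, 1, 1, 2, 5, 7, 8]


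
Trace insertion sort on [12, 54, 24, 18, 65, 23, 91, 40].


Initial: [12, 54, 24, 18, 65, 23, 91, 40]
Insert 54: [12, 54, 24, 18, 65, 23, 91, 40]
Insert 24: [12, 24, 54, 18, 65, 23, 91, 40]
Insert 18: [12, 18, 24, 54, 65, 23, 91, 40]
Insert 65: [12, 18, 24, 54, 65, 23, 91, 40]
Insert 23: [12, 18, 23, 24, 54, 65, 91, 40]
Insert 91: [12, 18, 23, 24, 54, 65, 91, 40]
Insert 40: [12, 18, 23, 24, 40, 54, 65, 91]

Sorted: [12, 18, 23, 24, 40, 54, 65, 91]


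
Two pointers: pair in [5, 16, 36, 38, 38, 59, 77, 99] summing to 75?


lo=0(5)+hi=7(99)=104
lo=0(5)+hi=6(77)=82
lo=0(5)+hi=5(59)=64
lo=1(16)+hi=5(59)=75

Yes: 16+59=75


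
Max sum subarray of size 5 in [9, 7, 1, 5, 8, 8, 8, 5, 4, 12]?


[0:5]: 30
[1:6]: 29
[2:7]: 30
[3:8]: 34
[4:9]: 33
[5:10]: 37

Max: 37 at [5:10]


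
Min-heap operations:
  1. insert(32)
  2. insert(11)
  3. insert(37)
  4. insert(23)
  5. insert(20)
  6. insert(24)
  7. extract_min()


insert(32) -> [32]
insert(11) -> [11, 32]
insert(37) -> [11, 32, 37]
insert(23) -> [11, 23, 37, 32]
insert(20) -> [11, 20, 37, 32, 23]
insert(24) -> [11, 20, 24, 32, 23, 37]
extract_min()->11, [20, 23, 24, 32, 37]

Final heap: [20, 23, 24, 32, 37]


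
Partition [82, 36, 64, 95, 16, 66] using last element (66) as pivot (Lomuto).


Pivot: 66
  36 <= 66: swap -> [36, 82, 64, 95, 16, 66]
  64 <= 66: swap -> [36, 64, 82, 95, 16, 66]
  16 <= 66: swap -> [36, 64, 16, 95, 82, 66]
Place pivot at 3: [36, 64, 16, 66, 82, 95]

Partitioned: [36, 64, 16, 66, 82, 95]


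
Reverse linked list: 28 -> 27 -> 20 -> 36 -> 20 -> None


Step 1: curr=28, set curr.next=prev(None) | reversed so far: 28
Step 2: curr=27, set curr.next=prev(28) | reversed so far: 27 -> 28
Step 3: curr=20, set curr.next=prev(27) | reversed so far: 20 -> 27 -> 28
Step 4: curr=36, set curr.next=prev(20) | reversed so far: 36 -> 20 -> 27 -> 28
Step 5: curr=20, set curr.next=prev(36) | reversed so far: 20 -> 36 -> 20 -> 27 -> 28

20 -> 36 -> 20 -> 27 -> 28 -> None


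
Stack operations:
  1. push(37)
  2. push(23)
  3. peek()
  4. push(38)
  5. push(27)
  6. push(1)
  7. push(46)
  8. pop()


push(37) -> [37]
push(23) -> [37, 23]
peek()->23
push(38) -> [37, 23, 38]
push(27) -> [37, 23, 38, 27]
push(1) -> [37, 23, 38, 27, 1]
push(46) -> [37, 23, 38, 27, 1, 46]
pop()->46, [37, 23, 38, 27, 1]

Final stack: [37, 23, 38, 27, 1]


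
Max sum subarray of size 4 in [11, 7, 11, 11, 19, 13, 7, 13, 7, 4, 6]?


[0:4]: 40
[1:5]: 48
[2:6]: 54
[3:7]: 50
[4:8]: 52
[5:9]: 40
[6:10]: 31
[7:11]: 30

Max: 54 at [2:6]


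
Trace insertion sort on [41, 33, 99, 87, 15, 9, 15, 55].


Initial: [41, 33, 99, 87, 15, 9, 15, 55]
Insert 33: [33, 41, 99, 87, 15, 9, 15, 55]
Insert 99: [33, 41, 99, 87, 15, 9, 15, 55]
Insert 87: [33, 41, 87, 99, 15, 9, 15, 55]
Insert 15: [15, 33, 41, 87, 99, 9, 15, 55]
Insert 9: [9, 15, 33, 41, 87, 99, 15, 55]
Insert 15: [9, 15, 15, 33, 41, 87, 99, 55]
Insert 55: [9, 15, 15, 33, 41, 55, 87, 99]

Sorted: [9, 15, 15, 33, 41, 55, 87, 99]


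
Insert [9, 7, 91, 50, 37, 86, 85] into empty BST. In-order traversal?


Insert 9: root
Insert 7: L from 9
Insert 91: R from 9
Insert 50: R from 9 -> L from 91
Insert 37: R from 9 -> L from 91 -> L from 50
Insert 86: R from 9 -> L from 91 -> R from 50
Insert 85: R from 9 -> L from 91 -> R from 50 -> L from 86

In-order: [7, 9, 37, 50, 85, 86, 91]


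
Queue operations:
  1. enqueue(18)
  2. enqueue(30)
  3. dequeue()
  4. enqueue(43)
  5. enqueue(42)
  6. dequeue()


enqueue(18) -> [18]
enqueue(30) -> [18, 30]
dequeue()->18, [30]
enqueue(43) -> [30, 43]
enqueue(42) -> [30, 43, 42]
dequeue()->30, [43, 42]

Final queue: [43, 42]


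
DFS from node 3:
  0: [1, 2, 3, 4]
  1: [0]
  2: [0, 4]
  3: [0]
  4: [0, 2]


Visit 3, push [0]
Visit 0, push [4, 2, 1]
Visit 1, push []
Visit 2, push [4]
Visit 4, push []

DFS order: [3, 0, 1, 2, 4]


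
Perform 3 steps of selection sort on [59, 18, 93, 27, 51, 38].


Initial: [59, 18, 93, 27, 51, 38]
Step 1: min=18 at 1
  Swap: [18, 59, 93, 27, 51, 38]
Step 2: min=27 at 3
  Swap: [18, 27, 93, 59, 51, 38]
Step 3: min=38 at 5
  Swap: [18, 27, 38, 59, 51, 93]

After 3 steps: [18, 27, 38, 59, 51, 93]


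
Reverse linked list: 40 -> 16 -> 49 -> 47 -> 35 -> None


Step 1: curr=40, set curr.next=prev(None) | reversed so far: 40
Step 2: curr=16, set curr.next=prev(40) | reversed so far: 16 -> 40
Step 3: curr=49, set curr.next=prev(16) | reversed so far: 49 -> 16 -> 40
Step 4: curr=47, set curr.next=prev(49) | reversed so far: 47 -> 49 -> 16 -> 40
Step 5: curr=35, set curr.next=prev(47) | reversed so far: 35 -> 47 -> 49 -> 16 -> 40

35 -> 47 -> 49 -> 16 -> 40 -> None


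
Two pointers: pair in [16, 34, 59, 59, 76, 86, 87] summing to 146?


lo=0(16)+hi=6(87)=103
lo=1(34)+hi=6(87)=121
lo=2(59)+hi=6(87)=146

Yes: 59+87=146


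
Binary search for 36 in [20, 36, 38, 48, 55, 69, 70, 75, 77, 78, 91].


Step 1: lo=0, hi=10, mid=5, val=69
Step 2: lo=0, hi=4, mid=2, val=38
Step 3: lo=0, hi=1, mid=0, val=20
Step 4: lo=1, hi=1, mid=1, val=36

Found at index 1


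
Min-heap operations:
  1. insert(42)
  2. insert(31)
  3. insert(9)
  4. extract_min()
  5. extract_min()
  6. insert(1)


insert(42) -> [42]
insert(31) -> [31, 42]
insert(9) -> [9, 42, 31]
extract_min()->9, [31, 42]
extract_min()->31, [42]
insert(1) -> [1, 42]

Final heap: [1, 42]


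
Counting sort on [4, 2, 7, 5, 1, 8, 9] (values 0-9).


Input: [4, 2, 7, 5, 1, 8, 9]
Counts: [0, 1, 1, 0, 1, 1, 0, 1, 1, 1]

Sorted: [1, 2, 4, 5, 7, 8, 9]


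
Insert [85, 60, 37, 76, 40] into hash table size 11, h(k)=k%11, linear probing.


Insert 85: h=8 -> slot 8
Insert 60: h=5 -> slot 5
Insert 37: h=4 -> slot 4
Insert 76: h=10 -> slot 10
Insert 40: h=7 -> slot 7

Table: [None, None, None, None, 37, 60, None, 40, 85, None, 76]


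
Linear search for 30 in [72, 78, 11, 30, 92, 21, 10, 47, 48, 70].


i=0: 72!=30
i=1: 78!=30
i=2: 11!=30
i=3: 30==30 found!

Found at 3, 4 comps


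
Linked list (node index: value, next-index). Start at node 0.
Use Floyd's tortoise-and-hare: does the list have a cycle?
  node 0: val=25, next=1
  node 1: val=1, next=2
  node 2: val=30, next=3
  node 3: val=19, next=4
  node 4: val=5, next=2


Floyd's tortoise (slow, +1) and hare (fast, +2):
  init: slow=0, fast=0
  step 1: slow=1, fast=2
  step 2: slow=2, fast=4
  step 3: slow=3, fast=3
  slow == fast at node 3: cycle detected

Cycle: yes


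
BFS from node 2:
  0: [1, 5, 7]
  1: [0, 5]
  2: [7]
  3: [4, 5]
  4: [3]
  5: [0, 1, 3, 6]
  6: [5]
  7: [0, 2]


Visit 2, enqueue [7]
Visit 7, enqueue [0]
Visit 0, enqueue [1, 5]
Visit 1, enqueue []
Visit 5, enqueue [3, 6]
Visit 3, enqueue [4]
Visit 6, enqueue []
Visit 4, enqueue []

BFS order: [2, 7, 0, 1, 5, 3, 6, 4]


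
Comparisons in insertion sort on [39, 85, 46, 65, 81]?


Algorithm: insertion sort
Input: [39, 85, 46, 65, 81]
Sorted: [39, 46, 65, 81, 85]

7


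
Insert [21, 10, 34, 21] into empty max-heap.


Insert 21: [21]
Insert 10: [21, 10]
Insert 34: [34, 10, 21]
Insert 21: [34, 21, 21, 10]

Final heap: [34, 21, 21, 10]


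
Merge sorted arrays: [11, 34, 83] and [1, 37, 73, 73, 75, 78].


Take 1 from B
Take 11 from A
Take 34 from A
Take 37 from B
Take 73 from B
Take 73 from B
Take 75 from B
Take 78 from B

Merged: [1, 11, 34, 37, 73, 73, 75, 78, 83]


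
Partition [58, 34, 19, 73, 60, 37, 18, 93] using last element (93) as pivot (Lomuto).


Pivot: 93
  58 <= 93: advance i (no swap)
  34 <= 93: advance i (no swap)
  19 <= 93: advance i (no swap)
  73 <= 93: advance i (no swap)
  60 <= 93: advance i (no swap)
  37 <= 93: advance i (no swap)
  18 <= 93: advance i (no swap)
Place pivot at 7: [58, 34, 19, 73, 60, 37, 18, 93]

Partitioned: [58, 34, 19, 73, 60, 37, 18, 93]


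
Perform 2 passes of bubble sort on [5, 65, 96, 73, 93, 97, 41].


Initial: [5, 65, 96, 73, 93, 97, 41]
Pass 1: [5, 65, 73, 93, 96, 41, 97] (3 swaps)
Pass 2: [5, 65, 73, 93, 41, 96, 97] (1 swaps)

After 2 passes: [5, 65, 73, 93, 41, 96, 97]


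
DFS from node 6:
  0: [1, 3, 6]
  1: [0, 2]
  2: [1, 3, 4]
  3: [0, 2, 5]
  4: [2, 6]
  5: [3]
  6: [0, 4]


Visit 6, push [4, 0]
Visit 0, push [3, 1]
Visit 1, push [2]
Visit 2, push [4, 3]
Visit 3, push [5]
Visit 5, push []
Visit 4, push []

DFS order: [6, 0, 1, 2, 3, 5, 4]


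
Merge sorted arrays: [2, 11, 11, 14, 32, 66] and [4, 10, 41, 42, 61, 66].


Take 2 from A
Take 4 from B
Take 10 from B
Take 11 from A
Take 11 from A
Take 14 from A
Take 32 from A
Take 41 from B
Take 42 from B
Take 61 from B
Take 66 from A

Merged: [2, 4, 10, 11, 11, 14, 32, 41, 42, 61, 66, 66]


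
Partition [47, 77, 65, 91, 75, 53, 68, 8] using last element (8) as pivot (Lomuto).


Pivot: 8
Place pivot at 0: [8, 77, 65, 91, 75, 53, 68, 47]

Partitioned: [8, 77, 65, 91, 75, 53, 68, 47]


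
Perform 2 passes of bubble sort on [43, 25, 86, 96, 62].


Initial: [43, 25, 86, 96, 62]
Pass 1: [25, 43, 86, 62, 96] (2 swaps)
Pass 2: [25, 43, 62, 86, 96] (1 swaps)

After 2 passes: [25, 43, 62, 86, 96]


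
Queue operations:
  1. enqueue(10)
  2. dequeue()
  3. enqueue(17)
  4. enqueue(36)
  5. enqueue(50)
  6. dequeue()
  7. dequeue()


enqueue(10) -> [10]
dequeue()->10, []
enqueue(17) -> [17]
enqueue(36) -> [17, 36]
enqueue(50) -> [17, 36, 50]
dequeue()->17, [36, 50]
dequeue()->36, [50]

Final queue: [50]


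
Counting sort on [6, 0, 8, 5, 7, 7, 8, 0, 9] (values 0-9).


Input: [6, 0, 8, 5, 7, 7, 8, 0, 9]
Counts: [2, 0, 0, 0, 0, 1, 1, 2, 2, 1]

Sorted: [0, 0, 5, 6, 7, 7, 8, 8, 9]


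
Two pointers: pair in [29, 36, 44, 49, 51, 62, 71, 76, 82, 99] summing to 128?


lo=0(29)+hi=9(99)=128

Yes: 29+99=128


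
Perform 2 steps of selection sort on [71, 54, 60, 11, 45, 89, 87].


Initial: [71, 54, 60, 11, 45, 89, 87]
Step 1: min=11 at 3
  Swap: [11, 54, 60, 71, 45, 89, 87]
Step 2: min=45 at 4
  Swap: [11, 45, 60, 71, 54, 89, 87]

After 2 steps: [11, 45, 60, 71, 54, 89, 87]


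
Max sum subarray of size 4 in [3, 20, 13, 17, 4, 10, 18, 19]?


[0:4]: 53
[1:5]: 54
[2:6]: 44
[3:7]: 49
[4:8]: 51

Max: 54 at [1:5]


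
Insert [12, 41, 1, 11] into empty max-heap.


Insert 12: [12]
Insert 41: [41, 12]
Insert 1: [41, 12, 1]
Insert 11: [41, 12, 1, 11]

Final heap: [41, 12, 1, 11]


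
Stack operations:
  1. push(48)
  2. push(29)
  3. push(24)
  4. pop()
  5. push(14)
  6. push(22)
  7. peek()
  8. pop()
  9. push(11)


push(48) -> [48]
push(29) -> [48, 29]
push(24) -> [48, 29, 24]
pop()->24, [48, 29]
push(14) -> [48, 29, 14]
push(22) -> [48, 29, 14, 22]
peek()->22
pop()->22, [48, 29, 14]
push(11) -> [48, 29, 14, 11]

Final stack: [48, 29, 14, 11]


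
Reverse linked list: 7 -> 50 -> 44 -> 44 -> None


Step 1: curr=7, set curr.next=prev(None) | reversed so far: 7
Step 2: curr=50, set curr.next=prev(7) | reversed so far: 50 -> 7
Step 3: curr=44, set curr.next=prev(50) | reversed so far: 44 -> 50 -> 7
Step 4: curr=44, set curr.next=prev(44) | reversed so far: 44 -> 44 -> 50 -> 7

44 -> 44 -> 50 -> 7 -> None


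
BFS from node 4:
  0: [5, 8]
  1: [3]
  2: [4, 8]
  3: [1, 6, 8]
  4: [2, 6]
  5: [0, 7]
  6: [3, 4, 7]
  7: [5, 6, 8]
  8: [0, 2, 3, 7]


Visit 4, enqueue [2, 6]
Visit 2, enqueue [8]
Visit 6, enqueue [3, 7]
Visit 8, enqueue [0]
Visit 3, enqueue [1]
Visit 7, enqueue [5]
Visit 0, enqueue []
Visit 1, enqueue []
Visit 5, enqueue []

BFS order: [4, 2, 6, 8, 3, 7, 0, 1, 5]


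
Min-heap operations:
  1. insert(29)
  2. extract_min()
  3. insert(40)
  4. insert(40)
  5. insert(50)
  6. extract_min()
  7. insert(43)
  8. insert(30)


insert(29) -> [29]
extract_min()->29, []
insert(40) -> [40]
insert(40) -> [40, 40]
insert(50) -> [40, 40, 50]
extract_min()->40, [40, 50]
insert(43) -> [40, 50, 43]
insert(30) -> [30, 40, 43, 50]

Final heap: [30, 40, 43, 50]


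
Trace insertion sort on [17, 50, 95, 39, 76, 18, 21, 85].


Initial: [17, 50, 95, 39, 76, 18, 21, 85]
Insert 50: [17, 50, 95, 39, 76, 18, 21, 85]
Insert 95: [17, 50, 95, 39, 76, 18, 21, 85]
Insert 39: [17, 39, 50, 95, 76, 18, 21, 85]
Insert 76: [17, 39, 50, 76, 95, 18, 21, 85]
Insert 18: [17, 18, 39, 50, 76, 95, 21, 85]
Insert 21: [17, 18, 21, 39, 50, 76, 95, 85]
Insert 85: [17, 18, 21, 39, 50, 76, 85, 95]

Sorted: [17, 18, 21, 39, 50, 76, 85, 95]


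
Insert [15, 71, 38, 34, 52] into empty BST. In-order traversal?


Insert 15: root
Insert 71: R from 15
Insert 38: R from 15 -> L from 71
Insert 34: R from 15 -> L from 71 -> L from 38
Insert 52: R from 15 -> L from 71 -> R from 38

In-order: [15, 34, 38, 52, 71]


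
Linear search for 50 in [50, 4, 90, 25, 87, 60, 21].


i=0: 50==50 found!

Found at 0, 1 comps


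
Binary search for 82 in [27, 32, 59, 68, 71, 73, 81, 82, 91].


Step 1: lo=0, hi=8, mid=4, val=71
Step 2: lo=5, hi=8, mid=6, val=81
Step 3: lo=7, hi=8, mid=7, val=82

Found at index 7


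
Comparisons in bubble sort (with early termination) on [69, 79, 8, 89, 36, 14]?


Algorithm: bubble sort (with early termination)
Input: [69, 79, 8, 89, 36, 14]
Sorted: [8, 14, 36, 69, 79, 89]

15


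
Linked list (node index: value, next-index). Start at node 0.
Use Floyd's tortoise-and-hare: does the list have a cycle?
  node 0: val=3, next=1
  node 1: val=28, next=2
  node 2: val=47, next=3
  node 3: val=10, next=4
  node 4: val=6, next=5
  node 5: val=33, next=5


Floyd's tortoise (slow, +1) and hare (fast, +2):
  init: slow=0, fast=0
  step 1: slow=1, fast=2
  step 2: slow=2, fast=4
  step 3: slow=3, fast=5
  step 4: slow=4, fast=5
  step 5: slow=5, fast=5
  slow == fast at node 5: cycle detected

Cycle: yes


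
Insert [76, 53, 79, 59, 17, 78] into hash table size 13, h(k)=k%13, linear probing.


Insert 76: h=11 -> slot 11
Insert 53: h=1 -> slot 1
Insert 79: h=1, 1 probes -> slot 2
Insert 59: h=7 -> slot 7
Insert 17: h=4 -> slot 4
Insert 78: h=0 -> slot 0

Table: [78, 53, 79, None, 17, None, None, 59, None, None, None, 76, None]


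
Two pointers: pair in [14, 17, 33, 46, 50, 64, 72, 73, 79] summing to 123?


lo=0(14)+hi=8(79)=93
lo=1(17)+hi=8(79)=96
lo=2(33)+hi=8(79)=112
lo=3(46)+hi=8(79)=125
lo=3(46)+hi=7(73)=119
lo=4(50)+hi=7(73)=123

Yes: 50+73=123


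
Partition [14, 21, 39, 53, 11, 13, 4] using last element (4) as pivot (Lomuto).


Pivot: 4
Place pivot at 0: [4, 21, 39, 53, 11, 13, 14]

Partitioned: [4, 21, 39, 53, 11, 13, 14]


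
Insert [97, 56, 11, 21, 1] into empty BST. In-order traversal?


Insert 97: root
Insert 56: L from 97
Insert 11: L from 97 -> L from 56
Insert 21: L from 97 -> L from 56 -> R from 11
Insert 1: L from 97 -> L from 56 -> L from 11

In-order: [1, 11, 21, 56, 97]


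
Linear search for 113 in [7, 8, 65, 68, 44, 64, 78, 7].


i=0: 7!=113
i=1: 8!=113
i=2: 65!=113
i=3: 68!=113
i=4: 44!=113
i=5: 64!=113
i=6: 78!=113
i=7: 7!=113

Not found, 8 comps


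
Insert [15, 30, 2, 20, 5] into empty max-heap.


Insert 15: [15]
Insert 30: [30, 15]
Insert 2: [30, 15, 2]
Insert 20: [30, 20, 2, 15]
Insert 5: [30, 20, 2, 15, 5]

Final heap: [30, 20, 2, 15, 5]


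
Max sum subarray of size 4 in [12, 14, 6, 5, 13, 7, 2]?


[0:4]: 37
[1:5]: 38
[2:6]: 31
[3:7]: 27

Max: 38 at [1:5]


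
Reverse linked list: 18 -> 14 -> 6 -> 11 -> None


Step 1: curr=18, set curr.next=prev(None) | reversed so far: 18
Step 2: curr=14, set curr.next=prev(18) | reversed so far: 14 -> 18
Step 3: curr=6, set curr.next=prev(14) | reversed so far: 6 -> 14 -> 18
Step 4: curr=11, set curr.next=prev(6) | reversed so far: 11 -> 6 -> 14 -> 18

11 -> 6 -> 14 -> 18 -> None


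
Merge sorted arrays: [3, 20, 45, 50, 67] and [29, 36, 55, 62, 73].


Take 3 from A
Take 20 from A
Take 29 from B
Take 36 from B
Take 45 from A
Take 50 from A
Take 55 from B
Take 62 from B
Take 67 from A

Merged: [3, 20, 29, 36, 45, 50, 55, 62, 67, 73]


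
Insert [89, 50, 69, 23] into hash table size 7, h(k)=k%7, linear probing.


Insert 89: h=5 -> slot 5
Insert 50: h=1 -> slot 1
Insert 69: h=6 -> slot 6
Insert 23: h=2 -> slot 2

Table: [None, 50, 23, None, None, 89, 69]


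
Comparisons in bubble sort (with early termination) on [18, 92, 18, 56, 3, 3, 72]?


Algorithm: bubble sort (with early termination)
Input: [18, 92, 18, 56, 3, 3, 72]
Sorted: [3, 3, 18, 18, 56, 72, 92]

20


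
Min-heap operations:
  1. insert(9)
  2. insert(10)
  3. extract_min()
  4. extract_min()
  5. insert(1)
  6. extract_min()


insert(9) -> [9]
insert(10) -> [9, 10]
extract_min()->9, [10]
extract_min()->10, []
insert(1) -> [1]
extract_min()->1, []

Final heap: []


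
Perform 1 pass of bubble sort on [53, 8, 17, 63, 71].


Initial: [53, 8, 17, 63, 71]
Pass 1: [8, 17, 53, 63, 71] (2 swaps)

After 1 pass: [8, 17, 53, 63, 71]


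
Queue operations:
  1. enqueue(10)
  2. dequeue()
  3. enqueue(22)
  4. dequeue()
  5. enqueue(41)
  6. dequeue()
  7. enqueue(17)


enqueue(10) -> [10]
dequeue()->10, []
enqueue(22) -> [22]
dequeue()->22, []
enqueue(41) -> [41]
dequeue()->41, []
enqueue(17) -> [17]

Final queue: [17]
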